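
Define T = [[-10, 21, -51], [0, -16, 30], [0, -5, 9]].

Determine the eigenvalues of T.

Compute the characteristic polynomial p(t) = det(tI - T).
Expanding along the first row, p(t) = t^3 + 17t^2 + 76t + 60.
Rational-root test: t = -1 gives p(-1) = 0.
Dividing by (t + 1) leaves t^2 + 16t + 60.
The quadratic factors as (t + 10)·(t + 6).
Eigenvalues: -10, -6, -1.

-10, -6, -1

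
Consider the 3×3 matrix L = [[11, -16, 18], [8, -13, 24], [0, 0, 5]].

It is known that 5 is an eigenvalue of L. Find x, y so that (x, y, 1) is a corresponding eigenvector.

-3, 0

We need (L - 5I)v = 0.
L - 5I = [[6, -16, 18], [8, -18, 24], [0, 0, 0]].
Row 1: (6)·x + (-16)·y + (18)·1 = 0
Row 2: (8)·x + (-18)·y + (24)·1 = 0
Row 3: (0)·x + (0)·y + (0)·1 = 0
Solving gives x = -3, y = 0.
Check: L·(-3, 0, 1) = (-15, 0, 5) = 5·(-3, 0, 1).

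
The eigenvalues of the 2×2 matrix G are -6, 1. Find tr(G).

trace(G) is the sum of the eigenvalues: (-6) + (1) = -5.

-5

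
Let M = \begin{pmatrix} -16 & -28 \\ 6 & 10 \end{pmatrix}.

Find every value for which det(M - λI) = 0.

-4, -2

det(M - rI) = (-16 - r)(10 - r) - (-28)·(6) = r^2 + 6r + 8.
This factors as (r + 4)·(r + 2) = 0.
Eigenvalues: -4, -2.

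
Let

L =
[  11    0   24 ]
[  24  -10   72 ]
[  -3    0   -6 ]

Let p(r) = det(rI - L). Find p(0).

p(0) = det(0·I − L) = det(−L) = (−1)^3·det(L).
det(L) = -60, so p(0) = 60.

60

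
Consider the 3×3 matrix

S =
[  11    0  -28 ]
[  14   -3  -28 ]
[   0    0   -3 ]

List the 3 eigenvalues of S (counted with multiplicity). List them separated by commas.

The characteristic polynomial is p(s) = det(sI - S).
Expanding the 3×3 determinant: p(s) = s^3 - 5s^2 - 57s - 99.
Try s = -3: p(-3) = 0, so -3 is a root.
Factor out (s + 3): p(s) = (s + 3)·(s^2 - 8s - 33).
The quadratic factors as (s + 3)·(s - 11).
Eigenvalues: -3, -3, 11.

-3, -3, 11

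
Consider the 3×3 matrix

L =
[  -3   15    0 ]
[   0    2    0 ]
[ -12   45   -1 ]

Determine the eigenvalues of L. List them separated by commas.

-3, -1, 2

Set up det(tI - L) = 0.
Expanding along the first row, p(t) = t^3 + 2t^2 - 5t - 6.
Rational-root test: t = -1 gives p(-1) = 0.
Dividing by (t + 1) leaves t^2 + t - 6.
The quadratic factors as (t + 3)·(t - 2).
Eigenvalues: -3, -1, 2.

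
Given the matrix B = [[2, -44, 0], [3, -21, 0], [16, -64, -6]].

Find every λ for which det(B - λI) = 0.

-10, -9, -6

Compute the characteristic polynomial p(r) = det(rI - B).
Expanding the 3×3 determinant: p(r) = r^3 + 25r^2 + 204r + 540.
Since p(-6) = 0, r = -6 is a root.
Factor out (r + 6): p(r) = (r + 6)·(r^2 + 19r + 90).
The quadratic factors as (r + 10)·(r + 9).
Eigenvalues: -10, -9, -6.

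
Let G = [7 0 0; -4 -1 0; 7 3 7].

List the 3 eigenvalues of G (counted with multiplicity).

G is lower triangular, so its eigenvalues are the diagonal entries.
Diagonal: 7, -1, 7.

-1, 7, 7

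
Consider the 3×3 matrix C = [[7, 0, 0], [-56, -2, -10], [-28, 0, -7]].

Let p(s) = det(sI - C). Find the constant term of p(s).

-98

p(s) = s^3 + 2s^2 - 49s - 98.
The constant term is -98.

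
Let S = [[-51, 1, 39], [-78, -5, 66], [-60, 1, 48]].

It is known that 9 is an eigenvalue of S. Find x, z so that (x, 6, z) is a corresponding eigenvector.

We need (S - 9I)v = 0.
S - 9I = [[-60, 1, 39], [-78, -14, 66], [-60, 1, 39]].
Row 1: (-60)·x + (1)·6 + (39)·z = 0
Row 2: (-78)·x + (-14)·6 + (66)·z = 0
Row 3: (-60)·x + (1)·6 + (39)·z = 0
Solving gives x = 4, z = 6.
Check: S·(4, 6, 6) = (36, 54, 54) = 9·(4, 6, 6).

4, 6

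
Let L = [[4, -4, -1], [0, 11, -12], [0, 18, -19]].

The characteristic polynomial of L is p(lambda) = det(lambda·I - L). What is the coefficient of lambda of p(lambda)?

-25

p(lambda) = lambda^3 + 4·lambda^2 - 25·lambda - 28.
The coefficient of lambda is -25.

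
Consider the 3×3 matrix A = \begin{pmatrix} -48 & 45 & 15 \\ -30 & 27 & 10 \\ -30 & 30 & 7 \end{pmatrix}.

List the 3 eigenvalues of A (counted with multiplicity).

-8, -3, -3

Compute the characteristic polynomial p(λ) = det(λI - A).
Expanding the 3×3 determinant: p(λ) = λ^3 + 14λ^2 + 57λ + 72.
Since p(-3) = 0, λ = -3 is a root.
Factor out (λ + 3): p(λ) = (λ + 3)·(λ^2 + 11λ + 24).
The quadratic factors as (λ + 8)·(λ + 3).
Eigenvalues: -8, -3, -3.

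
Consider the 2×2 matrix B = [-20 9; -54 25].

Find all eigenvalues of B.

-2, 7

det(B - λI) = (-20 - λ)(25 - λ) - (9)·(-54) = λ^2 - 5λ - 14.
This factors as (λ + 2)·(λ - 7) = 0.
Eigenvalues: -2, 7.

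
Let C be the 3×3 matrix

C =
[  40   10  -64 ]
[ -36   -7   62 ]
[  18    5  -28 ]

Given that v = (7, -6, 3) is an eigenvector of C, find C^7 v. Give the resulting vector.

First find the eigenvalue: Cv = (28, -24, 12) = 4·(7, -6, 3), so λ = 4.
Then C^7 v = λ^7·v = 4^7·(7, -6, 3) = 16384·(7, -6, 3) = (114688, -98304, 49152).

(114688, -98304, 49152)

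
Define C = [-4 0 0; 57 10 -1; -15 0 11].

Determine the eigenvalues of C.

-4, 10, 11

Set up det(rI - C) = 0.
Cofactor expansion gives p(r) = r^3 - 17r^2 + 26r + 440.
Rational-root test: r = -4 gives p(-4) = 0.
Dividing by (r + 4) leaves r^2 - 21r + 110.
The quadratic factors as (r - 10)·(r - 11).
Eigenvalues: -4, 10, 11.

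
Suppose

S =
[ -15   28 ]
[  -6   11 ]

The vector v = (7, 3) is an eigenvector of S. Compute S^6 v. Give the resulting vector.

First find the eigenvalue: Sv = (-21, -9) = -3·(7, 3), so λ = -3.
Then S^6 v = λ^6·v = (-3)^6·(7, 3) = 729·(7, 3) = (5103, 2187).

(5103, 2187)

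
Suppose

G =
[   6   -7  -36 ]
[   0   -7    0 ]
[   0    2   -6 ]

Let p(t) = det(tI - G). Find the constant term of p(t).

p(t) = t^3 + 7t^2 - 36t - 252.
The constant term is -252.

-252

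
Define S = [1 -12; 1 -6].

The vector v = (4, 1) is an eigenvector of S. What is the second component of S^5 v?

First find the eigenvalue: Sv = (-8, -2) = -2·(4, 1), so λ = -2.
Then S^5 v = λ^5·v = (-2)^5·(4, 1) = -32·(4, 1) = (-128, -32).

-32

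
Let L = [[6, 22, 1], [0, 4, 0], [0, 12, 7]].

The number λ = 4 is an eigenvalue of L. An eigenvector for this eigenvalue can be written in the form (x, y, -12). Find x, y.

-27, 3

We need (L - 4I)v = 0.
L - 4I = [[2, 22, 1], [0, 0, 0], [0, 12, 3]].
Row 1: (2)·x + (22)·y + (1)·-12 = 0
Row 2: (0)·x + (0)·y + (0)·-12 = 0
Row 3: (0)·x + (12)·y + (3)·-12 = 0
Solving gives x = -27, y = 3.
Check: L·(-27, 3, -12) = (-108, 12, -48) = 4·(-27, 3, -12).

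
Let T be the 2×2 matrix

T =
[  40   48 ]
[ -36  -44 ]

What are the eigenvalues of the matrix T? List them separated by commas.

det(T - tI) = (40 - t)(-44 - t) - (48)·(-36) = t^2 + 4t - 32.
This factors as (t + 8)·(t - 4) = 0.
Eigenvalues: -8, 4.

-8, 4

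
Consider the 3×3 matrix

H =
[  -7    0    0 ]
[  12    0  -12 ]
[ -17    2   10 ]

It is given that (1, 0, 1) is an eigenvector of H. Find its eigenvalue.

-7

Compute Hv: H·(1, 0, 1) = (-7, 0, -7).
Since Hv = λv, compare component 1: -7 = λ·1, so λ = -7.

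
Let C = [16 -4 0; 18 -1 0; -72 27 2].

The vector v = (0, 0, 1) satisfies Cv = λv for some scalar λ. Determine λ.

2

Compute Cv: C·(0, 0, 1) = (0, 0, 2).
Since Cv = λv, compare component 3: 2 = λ·1, so λ = 2.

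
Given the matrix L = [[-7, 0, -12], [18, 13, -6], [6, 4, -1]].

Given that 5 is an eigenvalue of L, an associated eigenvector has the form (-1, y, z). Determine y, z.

We need (L - 5I)v = 0.
L - 5I = [[-12, 0, -12], [18, 8, -6], [6, 4, -6]].
Row 1: (-12)·-1 + (0)·y + (-12)·z = 0
Row 2: (18)·-1 + (8)·y + (-6)·z = 0
Row 3: (6)·-1 + (4)·y + (-6)·z = 0
Solving gives y = 3, z = 1.
Check: L·(-1, 3, 1) = (-5, 15, 5) = 5·(-1, 3, 1).

3, 1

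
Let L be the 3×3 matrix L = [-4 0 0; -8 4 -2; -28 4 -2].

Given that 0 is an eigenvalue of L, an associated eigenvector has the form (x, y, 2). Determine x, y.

0, 1

We need (L)v = 0.
L = [[-4, 0, 0], [-8, 4, -2], [-28, 4, -2]].
Row 1: (-4)·x + (0)·y + (0)·2 = 0
Row 2: (-8)·x + (4)·y + (-2)·2 = 0
Row 3: (-28)·x + (4)·y + (-2)·2 = 0
Solving gives x = 0, y = 1.
Check: L·(0, 1, 2) = (0, 0, 0) = 0·(0, 1, 2).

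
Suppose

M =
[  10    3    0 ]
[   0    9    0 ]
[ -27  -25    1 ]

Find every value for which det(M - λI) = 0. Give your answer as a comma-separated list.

1, 9, 10

Compute the characteristic polynomial p(r) = det(rI - M).
Expanding the 3×3 determinant: p(r) = r^3 - 20r^2 + 109r - 90.
Try r = 1: p(1) = 0, so 1 is a root.
Dividing by (r - 1) leaves r^2 - 19r + 90.
The quadratic factors as (r - 9)·(r - 10).
Eigenvalues: 1, 9, 10.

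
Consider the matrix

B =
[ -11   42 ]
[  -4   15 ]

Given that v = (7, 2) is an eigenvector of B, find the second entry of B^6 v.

First find the eigenvalue: Bv = (7, 2) = 1·(7, 2), so λ = 1.
Then B^6 v = λ^6·v = 1^6·(7, 2) = 1·(7, 2) = (7, 2).

2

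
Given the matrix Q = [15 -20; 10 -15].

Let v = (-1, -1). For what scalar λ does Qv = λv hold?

-5

Compute Qv: Q·(-1, -1) = (5, 5).
Since Qv = λv, compare component 1: 5 = λ·-1, so λ = -5.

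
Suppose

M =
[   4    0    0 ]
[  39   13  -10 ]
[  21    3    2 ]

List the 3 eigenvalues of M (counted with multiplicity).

Set up det(λI - M) = 0.
Expanding along the first row, p(λ) = λ^3 - 19λ^2 + 116λ - 224.
Rational-root test: λ = 4 gives p(4) = 0.
Factor out (λ - 4): p(λ) = (λ - 4)·(λ^2 - 15λ + 56).
The quadratic factors as (λ - 7)·(λ - 8).
Eigenvalues: 4, 7, 8.

4, 7, 8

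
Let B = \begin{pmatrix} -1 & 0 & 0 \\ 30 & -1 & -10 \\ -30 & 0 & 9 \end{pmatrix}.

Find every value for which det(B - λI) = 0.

-1, -1, 9

Compute the characteristic polynomial p(λ) = det(λI - B).
Expanding along the first row, p(λ) = λ^3 - 7λ^2 - 17λ - 9.
Since p(-1) = 0, λ = -1 is a root.
Dividing by (λ + 1) leaves λ^2 - 8λ - 9.
The quadratic factors as (λ + 1)·(λ - 9).
Eigenvalues: -1, -1, 9.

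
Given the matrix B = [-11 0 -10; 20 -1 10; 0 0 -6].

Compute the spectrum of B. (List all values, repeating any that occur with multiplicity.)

The characteristic polynomial is p(μ) = det(μI - B).
Expanding along the first row, p(μ) = μ^3 + 18μ^2 + 83μ + 66.
Rational-root test: μ = -11 gives p(-11) = 0.
Factor out (μ + 11): p(μ) = (μ + 11)·(μ^2 + 7μ + 6).
The quadratic factors as (μ + 6)·(μ + 1).
Eigenvalues: -11, -6, -1.

-11, -6, -1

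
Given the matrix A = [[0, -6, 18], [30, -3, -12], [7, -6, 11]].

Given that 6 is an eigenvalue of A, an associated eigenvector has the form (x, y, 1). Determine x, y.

1, 2

We need (A - 6I)v = 0.
A - 6I = [[-6, -6, 18], [30, -9, -12], [7, -6, 5]].
Row 1: (-6)·x + (-6)·y + (18)·1 = 0
Row 2: (30)·x + (-9)·y + (-12)·1 = 0
Row 3: (7)·x + (-6)·y + (5)·1 = 0
Solving gives x = 1, y = 2.
Check: A·(1, 2, 1) = (6, 12, 6) = 6·(1, 2, 1).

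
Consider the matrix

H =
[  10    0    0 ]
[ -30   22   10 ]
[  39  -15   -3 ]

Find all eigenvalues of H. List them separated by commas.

7, 10, 12

The characteristic polynomial is p(λ) = det(λI - H).
Cofactor expansion gives p(λ) = λ^3 - 29λ^2 + 274λ - 840.
Try λ = 12: p(12) = 0, so 12 is a root.
Factor out (λ - 12): p(λ) = (λ - 12)·(λ^2 - 17λ + 70).
The quadratic factors as (λ - 7)·(λ - 10).
Eigenvalues: 7, 10, 12.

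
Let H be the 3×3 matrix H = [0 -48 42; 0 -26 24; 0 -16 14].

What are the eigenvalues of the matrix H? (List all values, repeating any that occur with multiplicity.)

-10, -2, 0

Set up det(rI - H) = 0.
Expanding along the first row, p(r) = r^3 + 12r^2 + 20r.
Rational-root test: r = -10 gives p(-10) = 0.
Dividing by (r + 10) leaves r^2 + 2r.
The quadratic factors as (r + 2)·r.
Eigenvalues: -10, -2, 0.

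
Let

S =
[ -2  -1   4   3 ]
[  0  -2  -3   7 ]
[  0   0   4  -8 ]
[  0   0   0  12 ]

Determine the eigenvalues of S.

S is upper triangular, so its eigenvalues are the diagonal entries.
Diagonal: -2, -2, 4, 12.

-2, -2, 4, 12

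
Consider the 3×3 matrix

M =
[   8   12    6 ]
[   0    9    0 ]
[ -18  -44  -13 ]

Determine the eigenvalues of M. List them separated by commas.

Compute the characteristic polynomial p(μ) = det(μI - M).
Cofactor expansion gives p(μ) = μ^3 - 4μ^2 - 41μ - 36.
Since p(-1) = 0, μ = -1 is a root.
Factor out (μ + 1): p(μ) = (μ + 1)·(μ^2 - 5μ - 36).
The quadratic factors as (μ + 4)·(μ - 9).
Eigenvalues: -4, -1, 9.

-4, -1, 9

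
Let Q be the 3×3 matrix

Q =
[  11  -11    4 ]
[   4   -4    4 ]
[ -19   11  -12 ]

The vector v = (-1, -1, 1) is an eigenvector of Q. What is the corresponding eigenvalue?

Compute Qv: Q·(-1, -1, 1) = (4, 4, -4).
Since Qv = λv, compare component 1: 4 = λ·-1, so λ = -4.

-4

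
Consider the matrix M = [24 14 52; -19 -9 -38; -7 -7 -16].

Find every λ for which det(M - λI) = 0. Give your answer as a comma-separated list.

-9, -2, 10

Compute the characteristic polynomial p(λ) = det(λI - M).
Expanding the 3×3 determinant: p(λ) = λ^3 + λ^2 - 92λ - 180.
Rational-root test: λ = -2 gives p(-2) = 0.
Dividing by (λ + 2) leaves λ^2 - λ - 90.
The quadratic factors as (λ + 9)·(λ - 10).
Eigenvalues: -9, -2, 10.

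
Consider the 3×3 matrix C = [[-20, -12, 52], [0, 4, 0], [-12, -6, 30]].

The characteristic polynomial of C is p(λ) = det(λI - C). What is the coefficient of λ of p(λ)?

64

p(λ) = λ^3 - 14λ^2 + 64λ - 96.
The coefficient of λ is 64.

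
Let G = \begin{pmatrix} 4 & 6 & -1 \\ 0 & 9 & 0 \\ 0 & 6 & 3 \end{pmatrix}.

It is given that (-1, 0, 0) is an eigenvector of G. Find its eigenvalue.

Compute Gv: G·(-1, 0, 0) = (-4, 0, 0).
Since Gv = λv, compare component 1: -4 = λ·-1, so λ = 4.

4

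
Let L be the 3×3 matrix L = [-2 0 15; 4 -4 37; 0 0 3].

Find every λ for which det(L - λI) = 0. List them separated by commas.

-4, -2, 3

Compute the characteristic polynomial p(lambda) = det(lambda·I - L).
Expanding the 3×3 determinant: p(lambda) = lambda^3 + 3·lambda^2 - 10·lambda - 24.
Since p(-2) = 0, lambda = -2 is a root.
Dividing by (lambda + 2) leaves lambda^2 + lambda - 12.
The quadratic factors as (lambda + 4)·(lambda - 3).
Eigenvalues: -4, -2, 3.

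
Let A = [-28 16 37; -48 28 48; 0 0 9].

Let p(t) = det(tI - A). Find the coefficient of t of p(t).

p(t) = t^3 - 9t^2 - 16t + 144.
The coefficient of t is -16.

-16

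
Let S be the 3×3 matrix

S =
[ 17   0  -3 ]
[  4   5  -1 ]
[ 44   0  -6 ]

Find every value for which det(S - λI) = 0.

5, 5, 6

Set up det(λI - S) = 0.
Expanding along the first row, p(λ) = λ^3 - 16λ^2 + 85λ - 150.
Since p(5) = 0, λ = 5 is a root.
Dividing by (λ - 5) leaves λ^2 - 11λ + 30.
The quadratic factors as (λ - 5)·(λ - 6).
Eigenvalues: 5, 5, 6.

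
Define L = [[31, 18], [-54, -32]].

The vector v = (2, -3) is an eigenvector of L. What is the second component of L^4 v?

First find the eigenvalue: Lv = (8, -12) = 4·(2, -3), so λ = 4.
Then L^4 v = λ^4·v = 4^4·(2, -3) = 256·(2, -3) = (512, -768).

-768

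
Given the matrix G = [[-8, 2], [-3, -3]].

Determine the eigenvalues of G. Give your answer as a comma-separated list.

-6, -5

det(G - sI) = (-8 - s)(-3 - s) - (2)·(-3) = s^2 + 11s + 30.
This factors as (s + 6)·(s + 5) = 0.
Eigenvalues: -6, -5.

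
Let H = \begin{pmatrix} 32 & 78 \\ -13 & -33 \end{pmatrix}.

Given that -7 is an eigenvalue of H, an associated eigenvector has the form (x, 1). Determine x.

-2

We need (H + 7I)v = 0.
H + 7I = [[39, 78], [-13, -26]].
Row 1: (39)·x + (78)·1 = 0
Row 2: (-13)·x + (-26)·1 = 0
Solving gives x = -2.
Check: H·(-2, 1) = (14, -7) = -7·(-2, 1).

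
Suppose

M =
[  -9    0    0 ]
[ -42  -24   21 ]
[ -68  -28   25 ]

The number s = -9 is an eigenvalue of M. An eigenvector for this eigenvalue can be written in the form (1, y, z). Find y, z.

We need (M + 9I)v = 0.
M + 9I = [[0, 0, 0], [-42, -15, 21], [-68, -28, 34]].
Row 1: (0)·1 + (0)·y + (0)·z = 0
Row 2: (-42)·1 + (-15)·y + (21)·z = 0
Row 3: (-68)·1 + (-28)·y + (34)·z = 0
Solving gives y = 0, z = 2.
Check: M·(1, 0, 2) = (-9, 0, -18) = -9·(1, 0, 2).

0, 2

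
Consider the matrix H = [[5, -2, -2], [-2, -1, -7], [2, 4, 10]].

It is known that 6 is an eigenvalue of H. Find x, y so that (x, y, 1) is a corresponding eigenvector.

We need (H - 6I)v = 0.
H - 6I = [[-1, -2, -2], [-2, -7, -7], [2, 4, 4]].
Row 1: (-1)·x + (-2)·y + (-2)·1 = 0
Row 2: (-2)·x + (-7)·y + (-7)·1 = 0
Row 3: (2)·x + (4)·y + (4)·1 = 0
Solving gives x = 0, y = -1.
Check: H·(0, -1, 1) = (0, -6, 6) = 6·(0, -1, 1).

0, -1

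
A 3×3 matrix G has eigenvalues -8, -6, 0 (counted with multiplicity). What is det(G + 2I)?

If G has eigenvalues -8, -6, 0, then G + 2I has eigenvalues -6, -4, 2.
det(G + 2I) = (-6) · (-4) · (2) = 48.

48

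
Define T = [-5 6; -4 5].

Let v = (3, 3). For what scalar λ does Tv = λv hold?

Compute Tv: T·(3, 3) = (3, 3).
Since Tv = λv, compare component 1: 3 = λ·3, so λ = 1.

1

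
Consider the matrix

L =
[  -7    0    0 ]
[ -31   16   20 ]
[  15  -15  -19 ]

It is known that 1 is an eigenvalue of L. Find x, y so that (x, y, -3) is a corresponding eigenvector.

We need (L - 1I)v = 0.
L - 1I = [[-8, 0, 0], [-31, 15, 20], [15, -15, -20]].
Row 1: (-8)·x + (0)·y + (0)·-3 = 0
Row 2: (-31)·x + (15)·y + (20)·-3 = 0
Row 3: (15)·x + (-15)·y + (-20)·-3 = 0
Solving gives x = 0, y = 4.
Check: L·(0, 4, -3) = (0, 4, -3) = 1·(0, 4, -3).

0, 4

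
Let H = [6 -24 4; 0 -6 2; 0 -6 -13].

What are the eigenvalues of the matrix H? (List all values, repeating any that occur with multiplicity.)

-10, -9, 6

Set up det(λI - H) = 0.
Cofactor expansion gives p(λ) = λ^3 + 13λ^2 - 24λ - 540.
Since p(6) = 0, λ = 6 is a root.
Factor out (λ - 6): p(λ) = (λ - 6)·(λ^2 + 19λ + 90).
The quadratic factors as (λ + 10)·(λ + 9).
Eigenvalues: -10, -9, 6.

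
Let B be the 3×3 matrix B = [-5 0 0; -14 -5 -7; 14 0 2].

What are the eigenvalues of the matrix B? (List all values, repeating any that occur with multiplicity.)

Set up det(λI - B) = 0.
Cofactor expansion gives p(λ) = λ^3 + 8λ^2 + 5λ - 50.
Rational-root test: λ = 2 gives p(2) = 0.
Dividing by (λ - 2) leaves λ^2 + 10λ + 25.
The quadratic factor is (λ + 5)^2.
Eigenvalues: -5, -5, 2.

-5, -5, 2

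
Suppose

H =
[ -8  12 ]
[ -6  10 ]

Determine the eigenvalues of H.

-2, 4

det(H - λI) = (-8 - λ)(10 - λ) - (12)·(-6) = λ^2 - 2λ - 8.
This factors as (λ + 2)·(λ - 4) = 0.
Eigenvalues: -2, 4.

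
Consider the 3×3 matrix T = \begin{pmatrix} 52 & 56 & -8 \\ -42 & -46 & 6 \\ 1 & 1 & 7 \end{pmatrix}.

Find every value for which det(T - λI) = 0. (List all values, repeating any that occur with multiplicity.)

-4, 8, 9

Compute the characteristic polynomial p(λ) = det(λI - T).
Expanding the 3×3 determinant: p(λ) = λ^3 - 13λ^2 + 4λ + 288.
Rational-root test: λ = 8 gives p(8) = 0.
Dividing by (λ - 8) leaves λ^2 - 5λ - 36.
The quadratic factors as (λ + 4)·(λ - 9).
Eigenvalues: -4, 8, 9.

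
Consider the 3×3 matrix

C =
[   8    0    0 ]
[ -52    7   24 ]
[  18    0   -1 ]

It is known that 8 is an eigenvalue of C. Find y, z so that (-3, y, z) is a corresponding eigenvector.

12, -6

We need (C - 8I)v = 0.
C - 8I = [[0, 0, 0], [-52, -1, 24], [18, 0, -9]].
Row 1: (0)·-3 + (0)·y + (0)·z = 0
Row 2: (-52)·-3 + (-1)·y + (24)·z = 0
Row 3: (18)·-3 + (0)·y + (-9)·z = 0
Solving gives y = 12, z = -6.
Check: C·(-3, 12, -6) = (-24, 96, -48) = 8·(-3, 12, -6).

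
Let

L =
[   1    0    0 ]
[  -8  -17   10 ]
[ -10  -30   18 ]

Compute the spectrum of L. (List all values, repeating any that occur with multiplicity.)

The characteristic polynomial is p(λ) = det(λI - L).
Cofactor expansion gives p(λ) = λ^3 - 2λ^2 - 5λ + 6.
Try λ = -2: p(-2) = 0, so -2 is a root.
Dividing by (λ + 2) leaves λ^2 - 4λ + 3.
The quadratic factors as (λ - 1)·(λ - 3).
Eigenvalues: -2, 1, 3.

-2, 1, 3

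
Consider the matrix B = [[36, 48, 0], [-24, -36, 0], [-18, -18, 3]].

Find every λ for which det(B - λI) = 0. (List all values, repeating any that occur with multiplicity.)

-12, 3, 12

Set up det(λI - B) = 0.
Cofactor expansion gives p(λ) = λ^3 - 3λ^2 - 144λ + 432.
Since p(3) = 0, λ = 3 is a root.
Factor out (λ - 3): p(λ) = (λ - 3)·(λ^2 - 144).
The quadratic factors as (λ + 12)·(λ - 12).
Eigenvalues: -12, 3, 12.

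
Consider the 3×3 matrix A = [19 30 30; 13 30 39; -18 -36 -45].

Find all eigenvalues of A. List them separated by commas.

Compute the characteristic polynomial p(λ) = det(λI - A).
Cofactor expansion gives p(λ) = λ^3 - 4λ^2 - 81λ + 324.
Rational-root test: λ = 4 gives p(4) = 0.
Dividing by (λ - 4) leaves λ^2 - 81.
The quadratic factors as (λ + 9)·(λ - 9).
Eigenvalues: -9, 4, 9.

-9, 4, 9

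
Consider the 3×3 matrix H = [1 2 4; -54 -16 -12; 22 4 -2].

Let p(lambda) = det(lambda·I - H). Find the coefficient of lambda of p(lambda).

p(lambda) = lambda^3 + 17·lambda^2 + 82·lambda + 120.
The coefficient of lambda is 82.

82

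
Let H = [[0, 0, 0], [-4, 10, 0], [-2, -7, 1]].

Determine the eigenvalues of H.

0, 1, 10

H is lower triangular, so its eigenvalues are the diagonal entries.
Diagonal: 0, 10, 1.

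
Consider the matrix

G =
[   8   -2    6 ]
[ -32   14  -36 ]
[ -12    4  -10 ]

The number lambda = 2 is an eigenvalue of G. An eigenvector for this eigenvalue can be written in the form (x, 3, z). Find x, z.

We need (G - 2I)v = 0.
G - 2I = [[6, -2, 6], [-32, 12, -36], [-12, 4, -12]].
Row 1: (6)·x + (-2)·3 + (6)·z = 0
Row 2: (-32)·x + (12)·3 + (-36)·z = 0
Row 3: (-12)·x + (4)·3 + (-12)·z = 0
Solving gives x = 0, z = 1.
Check: G·(0, 3, 1) = (0, 6, 2) = 2·(0, 3, 1).

0, 1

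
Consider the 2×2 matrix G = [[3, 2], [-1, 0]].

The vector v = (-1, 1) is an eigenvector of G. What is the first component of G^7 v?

-1

First find the eigenvalue: Gv = (-1, 1) = 1·(-1, 1), so λ = 1.
Then G^7 v = λ^7·v = 1^7·(-1, 1) = 1·(-1, 1) = (-1, 1).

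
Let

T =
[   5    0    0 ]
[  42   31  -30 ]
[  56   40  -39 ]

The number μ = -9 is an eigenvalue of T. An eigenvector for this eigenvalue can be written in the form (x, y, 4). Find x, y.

We need (T + 9I)v = 0.
T + 9I = [[14, 0, 0], [42, 40, -30], [56, 40, -30]].
Row 1: (14)·x + (0)·y + (0)·4 = 0
Row 2: (42)·x + (40)·y + (-30)·4 = 0
Row 3: (56)·x + (40)·y + (-30)·4 = 0
Solving gives x = 0, y = 3.
Check: T·(0, 3, 4) = (0, -27, -36) = -9·(0, 3, 4).

0, 3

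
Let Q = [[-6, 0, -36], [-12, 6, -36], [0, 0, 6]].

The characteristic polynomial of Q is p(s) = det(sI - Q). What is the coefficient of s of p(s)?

p(s) = s^3 - 6s^2 - 36s + 216.
The coefficient of s is -36.

-36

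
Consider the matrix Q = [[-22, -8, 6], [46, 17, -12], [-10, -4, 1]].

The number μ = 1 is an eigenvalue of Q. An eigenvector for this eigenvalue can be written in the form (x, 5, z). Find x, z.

We need (Q - 1I)v = 0.
Q - 1I = [[-23, -8, 6], [46, 16, -12], [-10, -4, 0]].
Row 1: (-23)·x + (-8)·5 + (6)·z = 0
Row 2: (46)·x + (16)·5 + (-12)·z = 0
Row 3: (-10)·x + (-4)·5 + (0)·z = 0
Solving gives x = -2, z = -1.
Check: Q·(-2, 5, -1) = (-2, 5, -1) = 1·(-2, 5, -1).

-2, -1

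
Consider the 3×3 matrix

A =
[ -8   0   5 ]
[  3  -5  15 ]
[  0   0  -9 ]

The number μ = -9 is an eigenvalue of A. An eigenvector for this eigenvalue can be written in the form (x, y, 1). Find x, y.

-5, 0

We need (A + 9I)v = 0.
A + 9I = [[1, 0, 5], [3, 4, 15], [0, 0, 0]].
Row 1: (1)·x + (0)·y + (5)·1 = 0
Row 2: (3)·x + (4)·y + (15)·1 = 0
Row 3: (0)·x + (0)·y + (0)·1 = 0
Solving gives x = -5, y = 0.
Check: A·(-5, 0, 1) = (45, 0, -9) = -9·(-5, 0, 1).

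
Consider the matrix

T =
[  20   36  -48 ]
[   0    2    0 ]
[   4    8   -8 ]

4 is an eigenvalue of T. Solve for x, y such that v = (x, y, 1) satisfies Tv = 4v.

3, 0

We need (T - 4I)v = 0.
T - 4I = [[16, 36, -48], [0, -2, 0], [4, 8, -12]].
Row 1: (16)·x + (36)·y + (-48)·1 = 0
Row 2: (0)·x + (-2)·y + (0)·1 = 0
Row 3: (4)·x + (8)·y + (-12)·1 = 0
Solving gives x = 3, y = 0.
Check: T·(3, 0, 1) = (12, 0, 4) = 4·(3, 0, 1).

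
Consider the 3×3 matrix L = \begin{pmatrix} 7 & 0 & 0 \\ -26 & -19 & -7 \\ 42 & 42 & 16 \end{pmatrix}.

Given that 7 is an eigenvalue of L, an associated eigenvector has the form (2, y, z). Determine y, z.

We need (L - 7I)v = 0.
L - 7I = [[0, 0, 0], [-26, -26, -7], [42, 42, 9]].
Row 1: (0)·2 + (0)·y + (0)·z = 0
Row 2: (-26)·2 + (-26)·y + (-7)·z = 0
Row 3: (42)·2 + (42)·y + (9)·z = 0
Solving gives y = -2, z = 0.
Check: L·(2, -2, 0) = (14, -14, 0) = 7·(2, -2, 0).

-2, 0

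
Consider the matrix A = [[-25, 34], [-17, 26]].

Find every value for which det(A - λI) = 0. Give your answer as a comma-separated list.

det(A - μI) = (-25 - μ)(26 - μ) - (34)·(-17) = μ^2 - μ - 72.
This factors as (μ + 8)·(μ - 9) = 0.
Eigenvalues: -8, 9.

-8, 9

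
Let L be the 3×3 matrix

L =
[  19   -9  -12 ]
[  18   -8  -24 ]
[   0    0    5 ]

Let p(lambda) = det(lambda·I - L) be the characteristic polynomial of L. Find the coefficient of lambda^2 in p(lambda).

-16

The coefficient of lambda^2 of det(lambda·I - L) is −trace(L).
trace(L) = (19) + (-8) + (5) = 16, so the coefficient is -16.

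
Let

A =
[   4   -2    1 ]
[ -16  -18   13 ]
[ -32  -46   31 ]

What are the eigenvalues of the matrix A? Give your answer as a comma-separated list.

The characteristic polynomial is p(s) = det(sI - A).
Expanding along the first row, p(s) = s^3 - 17s^2 + 92s - 160.
Rational-root test: s = 5 gives p(5) = 0.
Dividing by (s - 5) leaves s^2 - 12s + 32.
The quadratic factors as (s - 4)·(s - 8).
Eigenvalues: 4, 5, 8.

4, 5, 8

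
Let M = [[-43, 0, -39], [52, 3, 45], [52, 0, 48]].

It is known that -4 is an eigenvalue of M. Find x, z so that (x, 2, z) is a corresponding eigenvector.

-2, 2

We need (M + 4I)v = 0.
M + 4I = [[-39, 0, -39], [52, 7, 45], [52, 0, 52]].
Row 1: (-39)·x + (0)·2 + (-39)·z = 0
Row 2: (52)·x + (7)·2 + (45)·z = 0
Row 3: (52)·x + (0)·2 + (52)·z = 0
Solving gives x = -2, z = 2.
Check: M·(-2, 2, 2) = (8, -8, -8) = -4·(-2, 2, 2).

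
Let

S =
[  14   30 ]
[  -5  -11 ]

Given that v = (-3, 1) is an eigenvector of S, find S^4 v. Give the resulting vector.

First find the eigenvalue: Sv = (-12, 4) = 4·(-3, 1), so λ = 4.
Then S^4 v = λ^4·v = 4^4·(-3, 1) = 256·(-3, 1) = (-768, 256).

(-768, 256)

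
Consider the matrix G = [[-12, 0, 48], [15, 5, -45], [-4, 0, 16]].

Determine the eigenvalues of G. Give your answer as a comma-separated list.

0, 4, 5

Compute the characteristic polynomial p(μ) = det(μI - G).
Expanding the 3×3 determinant: p(μ) = μ^3 - 9μ^2 + 20μ.
Rational-root test: μ = 4 gives p(4) = 0.
Factor out (μ - 4): p(μ) = (μ - 4)·(μ^2 - 5μ).
The quadratic factors as μ·(μ - 5).
Eigenvalues: 0, 4, 5.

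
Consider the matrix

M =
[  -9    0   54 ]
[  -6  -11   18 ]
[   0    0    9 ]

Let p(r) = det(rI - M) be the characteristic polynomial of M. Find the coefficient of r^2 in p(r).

The coefficient of r^2 of det(rI - M) is −trace(M).
trace(M) = (-9) + (-11) + (9) = -11, so the coefficient is 11.

11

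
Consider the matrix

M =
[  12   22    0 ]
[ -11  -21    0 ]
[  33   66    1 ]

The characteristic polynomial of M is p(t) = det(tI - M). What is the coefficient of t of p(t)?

-19

p(t) = t^3 + 8t^2 - 19t + 10.
The coefficient of t is -19.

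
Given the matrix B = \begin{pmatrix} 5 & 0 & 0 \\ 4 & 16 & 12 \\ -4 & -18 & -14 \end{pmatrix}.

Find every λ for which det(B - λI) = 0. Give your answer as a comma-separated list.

The characteristic polynomial is p(μ) = det(μI - B).
Cofactor expansion gives p(μ) = μ^3 - 7μ^2 + 2μ + 40.
Since p(4) = 0, μ = 4 is a root.
Dividing by (μ - 4) leaves μ^2 - 3μ - 10.
The quadratic factors as (μ + 2)·(μ - 5).
Eigenvalues: -2, 4, 5.

-2, 4, 5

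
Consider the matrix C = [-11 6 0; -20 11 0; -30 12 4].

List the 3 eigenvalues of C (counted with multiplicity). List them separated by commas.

The characteristic polynomial is p(λ) = det(λI - C).
Cofactor expansion gives p(λ) = λ^3 - 4λ^2 - λ + 4.
Try λ = -1: p(-1) = 0, so -1 is a root.
Factor out (λ + 1): p(λ) = (λ + 1)·(λ^2 - 5λ + 4).
The quadratic factors as (λ - 1)·(λ - 4).
Eigenvalues: -1, 1, 4.

-1, 1, 4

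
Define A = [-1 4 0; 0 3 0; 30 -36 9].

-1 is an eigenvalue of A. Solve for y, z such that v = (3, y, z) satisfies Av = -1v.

We need (A + 1I)v = 0.
A + 1I = [[0, 4, 0], [0, 4, 0], [30, -36, 10]].
Row 1: (0)·3 + (4)·y + (0)·z = 0
Row 2: (0)·3 + (4)·y + (0)·z = 0
Row 3: (30)·3 + (-36)·y + (10)·z = 0
Solving gives y = 0, z = -9.
Check: A·(3, 0, -9) = (-3, 0, 9) = -1·(3, 0, -9).

0, -9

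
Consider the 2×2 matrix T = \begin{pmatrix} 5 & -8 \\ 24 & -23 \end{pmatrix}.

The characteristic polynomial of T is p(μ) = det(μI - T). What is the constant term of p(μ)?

p(μ) = μ^2 + 18μ + 77.
The constant term is 77.

77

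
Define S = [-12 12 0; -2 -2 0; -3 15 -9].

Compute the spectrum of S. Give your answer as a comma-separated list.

-9, -8, -6

Set up det(μI - S) = 0.
Expanding the 3×3 determinant: p(μ) = μ^3 + 23μ^2 + 174μ + 432.
Rational-root test: μ = -6 gives p(-6) = 0.
Factor out (μ + 6): p(μ) = (μ + 6)·(μ^2 + 17μ + 72).
The quadratic factors as (μ + 9)·(μ + 8).
Eigenvalues: -9, -8, -6.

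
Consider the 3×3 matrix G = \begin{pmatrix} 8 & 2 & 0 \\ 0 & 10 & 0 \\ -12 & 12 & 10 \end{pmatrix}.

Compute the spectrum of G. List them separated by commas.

8, 10, 10

Set up det(λI - G) = 0.
Expanding the 3×3 determinant: p(λ) = λ^3 - 28λ^2 + 260λ - 800.
Since p(8) = 0, λ = 8 is a root.
Dividing by (λ - 8) leaves λ^2 - 20λ + 100.
The quadratic factor is (λ - 10)^2.
Eigenvalues: 8, 10, 10.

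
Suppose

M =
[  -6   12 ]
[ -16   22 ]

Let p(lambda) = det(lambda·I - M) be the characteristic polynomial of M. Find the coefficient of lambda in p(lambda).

The coefficient of lambda of det(lambda·I - M) is −trace(M).
trace(M) = (-6) + (22) = 16, so the coefficient is -16.

-16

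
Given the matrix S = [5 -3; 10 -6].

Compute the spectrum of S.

-1, 0

det(S - rI) = (5 - r)(-6 - r) - (-3)·(10) = r^2 + r.
This factors as (r + 1)·r = 0.
Eigenvalues: -1, 0.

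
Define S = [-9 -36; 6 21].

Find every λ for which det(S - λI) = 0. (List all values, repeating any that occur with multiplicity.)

det(S - rI) = (-9 - r)(21 - r) - (-36)·(6) = r^2 - 12r + 27.
This factors as (r - 3)·(r - 9) = 0.
Eigenvalues: 3, 9.

3, 9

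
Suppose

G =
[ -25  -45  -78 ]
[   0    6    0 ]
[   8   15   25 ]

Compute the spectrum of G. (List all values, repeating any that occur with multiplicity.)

-1, 1, 6

Compute the characteristic polynomial p(r) = det(rI - G).
Expanding the 3×3 determinant: p(r) = r^3 - 6r^2 - r + 6.
Rational-root test: r = -1 gives p(-1) = 0.
Factor out (r + 1): p(r) = (r + 1)·(r^2 - 7r + 6).
The quadratic factors as (r - 1)·(r - 6).
Eigenvalues: -1, 1, 6.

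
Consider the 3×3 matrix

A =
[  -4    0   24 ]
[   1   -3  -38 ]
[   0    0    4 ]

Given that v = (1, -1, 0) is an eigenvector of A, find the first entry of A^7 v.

-16384

First find the eigenvalue: Av = (-4, 4, 0) = -4·(1, -1, 0), so λ = -4.
Then A^7 v = λ^7·v = (-4)^7·(1, -1, 0) = -16384·(1, -1, 0) = (-16384, 16384, 0).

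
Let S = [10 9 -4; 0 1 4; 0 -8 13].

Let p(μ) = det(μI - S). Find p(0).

p(0) = det(0·I − S) = det(−S) = (−1)^3·det(S).
det(S) = 450, so p(0) = -450.

-450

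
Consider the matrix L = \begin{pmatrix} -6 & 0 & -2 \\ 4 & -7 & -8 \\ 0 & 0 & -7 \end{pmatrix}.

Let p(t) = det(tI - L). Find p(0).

294

p(0) = det(0·I − L) = det(−L) = (−1)^3·det(L).
det(L) = -294, so p(0) = 294.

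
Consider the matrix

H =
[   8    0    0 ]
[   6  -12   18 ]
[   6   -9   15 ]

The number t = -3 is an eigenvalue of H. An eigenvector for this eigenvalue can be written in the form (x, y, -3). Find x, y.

0, -6

We need (H + 3I)v = 0.
H + 3I = [[11, 0, 0], [6, -9, 18], [6, -9, 18]].
Row 1: (11)·x + (0)·y + (0)·-3 = 0
Row 2: (6)·x + (-9)·y + (18)·-3 = 0
Row 3: (6)·x + (-9)·y + (18)·-3 = 0
Solving gives x = 0, y = -6.
Check: H·(0, -6, -3) = (0, 18, 9) = -3·(0, -6, -3).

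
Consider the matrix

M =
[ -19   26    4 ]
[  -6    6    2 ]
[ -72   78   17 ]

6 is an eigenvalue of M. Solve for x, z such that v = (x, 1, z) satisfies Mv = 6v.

We need (M - 6I)v = 0.
M - 6I = [[-25, 26, 4], [-6, 0, 2], [-72, 78, 11]].
Row 1: (-25)·x + (26)·1 + (4)·z = 0
Row 2: (-6)·x + (0)·1 + (2)·z = 0
Row 3: (-72)·x + (78)·1 + (11)·z = 0
Solving gives x = 2, z = 6.
Check: M·(2, 1, 6) = (12, 6, 36) = 6·(2, 1, 6).

2, 6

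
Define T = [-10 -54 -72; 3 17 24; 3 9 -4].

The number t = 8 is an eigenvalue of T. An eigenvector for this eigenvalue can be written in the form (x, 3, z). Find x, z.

-9, 0

We need (T - 8I)v = 0.
T - 8I = [[-18, -54, -72], [3, 9, 24], [3, 9, -12]].
Row 1: (-18)·x + (-54)·3 + (-72)·z = 0
Row 2: (3)·x + (9)·3 + (24)·z = 0
Row 3: (3)·x + (9)·3 + (-12)·z = 0
Solving gives x = -9, z = 0.
Check: T·(-9, 3, 0) = (-72, 24, 0) = 8·(-9, 3, 0).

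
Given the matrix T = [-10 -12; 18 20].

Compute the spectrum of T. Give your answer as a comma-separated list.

2, 8

det(T - sI) = (-10 - s)(20 - s) - (-12)·(18) = s^2 - 10s + 16.
This factors as (s - 2)·(s - 8) = 0.
Eigenvalues: 2, 8.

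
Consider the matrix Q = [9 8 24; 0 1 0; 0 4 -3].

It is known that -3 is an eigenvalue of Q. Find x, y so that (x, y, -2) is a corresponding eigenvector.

4, 0

We need (Q + 3I)v = 0.
Q + 3I = [[12, 8, 24], [0, 4, 0], [0, 4, 0]].
Row 1: (12)·x + (8)·y + (24)·-2 = 0
Row 2: (0)·x + (4)·y + (0)·-2 = 0
Row 3: (0)·x + (4)·y + (0)·-2 = 0
Solving gives x = 4, y = 0.
Check: Q·(4, 0, -2) = (-12, 0, 6) = -3·(4, 0, -2).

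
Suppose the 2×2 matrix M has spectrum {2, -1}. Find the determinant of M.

det(M) is the product of the eigenvalues: (2) · (-1) = -2.

-2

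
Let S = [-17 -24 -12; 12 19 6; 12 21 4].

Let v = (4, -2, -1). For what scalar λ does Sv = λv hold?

-2

Compute Sv: S·(4, -2, -1) = (-8, 4, 2).
Since Sv = λv, compare component 1: -8 = λ·4, so λ = -2.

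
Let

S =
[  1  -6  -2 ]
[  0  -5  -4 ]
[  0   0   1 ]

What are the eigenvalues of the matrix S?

S is upper triangular, so its eigenvalues are the diagonal entries.
Diagonal: 1, -5, 1.

-5, 1, 1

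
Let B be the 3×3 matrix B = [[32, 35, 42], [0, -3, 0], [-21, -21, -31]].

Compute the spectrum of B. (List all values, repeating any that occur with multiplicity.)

-10, -3, 11

The characteristic polynomial is p(lambda) = det(lambda·I - B).
Cofactor expansion gives p(lambda) = lambda^3 + 2·lambda^2 - 113·lambda - 330.
Try lambda = -10: p(-10) = 0, so -10 is a root.
Dividing by (lambda + 10) leaves lambda^2 - 8·lambda - 33.
The quadratic factors as (lambda + 3)·(lambda - 11).
Eigenvalues: -10, -3, 11.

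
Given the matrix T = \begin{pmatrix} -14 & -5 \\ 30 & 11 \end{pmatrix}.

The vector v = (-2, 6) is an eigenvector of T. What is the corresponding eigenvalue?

1

Compute Tv: T·(-2, 6) = (-2, 6).
Since Tv = λv, compare component 1: -2 = λ·-2, so λ = 1.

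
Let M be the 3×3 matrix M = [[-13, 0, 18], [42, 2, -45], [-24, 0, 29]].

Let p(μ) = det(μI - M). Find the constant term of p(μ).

-110

p(μ) = μ^3 - 18μ^2 + 87μ - 110.
The constant term is -110.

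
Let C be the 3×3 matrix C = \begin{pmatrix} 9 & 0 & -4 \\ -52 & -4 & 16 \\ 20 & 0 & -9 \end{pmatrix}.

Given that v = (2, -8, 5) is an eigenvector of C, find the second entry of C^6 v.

First find the eigenvalue: Cv = (-2, 8, -5) = -1·(2, -8, 5), so λ = -1.
Then C^6 v = λ^6·v = (-1)^6·(2, -8, 5) = 1·(2, -8, 5) = (2, -8, 5).

-8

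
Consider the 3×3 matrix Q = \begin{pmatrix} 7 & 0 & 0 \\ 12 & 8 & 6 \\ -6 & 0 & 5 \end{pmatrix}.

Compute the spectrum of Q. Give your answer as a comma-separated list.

5, 7, 8

Set up det(rI - Q) = 0.
Cofactor expansion gives p(r) = r^3 - 20r^2 + 131r - 280.
Rational-root test: r = 7 gives p(7) = 0.
Dividing by (r - 7) leaves r^2 - 13r + 40.
The quadratic factors as (r - 5)·(r - 8).
Eigenvalues: 5, 7, 8.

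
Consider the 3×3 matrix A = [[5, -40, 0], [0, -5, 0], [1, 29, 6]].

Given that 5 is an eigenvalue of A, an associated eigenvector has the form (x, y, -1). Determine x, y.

We need (A - 5I)v = 0.
A - 5I = [[0, -40, 0], [0, -10, 0], [1, 29, 1]].
Row 1: (0)·x + (-40)·y + (0)·-1 = 0
Row 2: (0)·x + (-10)·y + (0)·-1 = 0
Row 3: (1)·x + (29)·y + (1)·-1 = 0
Solving gives x = 1, y = 0.
Check: A·(1, 0, -1) = (5, 0, -5) = 5·(1, 0, -1).

1, 0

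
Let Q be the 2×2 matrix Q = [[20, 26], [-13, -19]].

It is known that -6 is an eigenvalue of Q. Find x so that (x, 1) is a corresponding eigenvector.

-1

We need (Q + 6I)v = 0.
Q + 6I = [[26, 26], [-13, -13]].
Row 1: (26)·x + (26)·1 = 0
Row 2: (-13)·x + (-13)·1 = 0
Solving gives x = -1.
Check: Q·(-1, 1) = (6, -6) = -6·(-1, 1).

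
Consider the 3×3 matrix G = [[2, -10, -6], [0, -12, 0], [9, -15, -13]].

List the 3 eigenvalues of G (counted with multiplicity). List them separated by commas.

The characteristic polynomial is p(μ) = det(μI - G).
Cofactor expansion gives p(μ) = μ^3 + 23μ^2 + 160μ + 336.
Since p(-12) = 0, μ = -12 is a root.
Factor out (μ + 12): p(μ) = (μ + 12)·(μ^2 + 11μ + 28).
The quadratic factors as (μ + 7)·(μ + 4).
Eigenvalues: -12, -7, -4.

-12, -7, -4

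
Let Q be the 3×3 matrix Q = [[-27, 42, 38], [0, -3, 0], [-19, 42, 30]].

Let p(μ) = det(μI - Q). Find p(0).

p(0) = det(0·I − Q) = det(−Q) = (−1)^3·det(Q).
det(Q) = 264, so p(0) = -264.

-264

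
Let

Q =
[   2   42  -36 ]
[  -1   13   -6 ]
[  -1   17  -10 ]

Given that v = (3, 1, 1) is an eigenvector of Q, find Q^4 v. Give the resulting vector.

(768, 256, 256)

First find the eigenvalue: Qv = (12, 4, 4) = 4·(3, 1, 1), so λ = 4.
Then Q^4 v = λ^4·v = 4^4·(3, 1, 1) = 256·(3, 1, 1) = (768, 256, 256).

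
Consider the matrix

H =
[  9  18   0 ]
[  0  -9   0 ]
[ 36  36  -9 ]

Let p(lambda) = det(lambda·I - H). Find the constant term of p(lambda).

p(lambda) = lambda^3 + 9·lambda^2 - 81·lambda - 729.
The constant term is -729.

-729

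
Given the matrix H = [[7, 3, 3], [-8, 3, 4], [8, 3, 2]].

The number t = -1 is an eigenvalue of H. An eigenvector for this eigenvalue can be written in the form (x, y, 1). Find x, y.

We need (H + 1I)v = 0.
H + 1I = [[8, 3, 3], [-8, 4, 4], [8, 3, 3]].
Row 1: (8)·x + (3)·y + (3)·1 = 0
Row 2: (-8)·x + (4)·y + (4)·1 = 0
Row 3: (8)·x + (3)·y + (3)·1 = 0
Solving gives x = 0, y = -1.
Check: H·(0, -1, 1) = (0, 1, -1) = -1·(0, -1, 1).

0, -1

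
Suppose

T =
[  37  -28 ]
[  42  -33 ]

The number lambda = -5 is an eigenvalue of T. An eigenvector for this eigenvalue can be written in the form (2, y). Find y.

3

We need (T + 5I)v = 0.
T + 5I = [[42, -28], [42, -28]].
Row 1: (42)·2 + (-28)·y = 0
Row 2: (42)·2 + (-28)·y = 0
Solving gives y = 3.
Check: T·(2, 3) = (-10, -15) = -5·(2, 3).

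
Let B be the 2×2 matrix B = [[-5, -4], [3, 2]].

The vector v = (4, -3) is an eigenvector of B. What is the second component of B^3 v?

24

First find the eigenvalue: Bv = (-8, 6) = -2·(4, -3), so λ = -2.
Then B^3 v = λ^3·v = (-2)^3·(4, -3) = -8·(4, -3) = (-32, 24).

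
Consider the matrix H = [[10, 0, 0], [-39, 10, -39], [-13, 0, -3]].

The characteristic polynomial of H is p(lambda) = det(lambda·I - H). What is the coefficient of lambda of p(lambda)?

40

p(lambda) = lambda^3 - 17·lambda^2 + 40·lambda + 300.
The coefficient of lambda is 40.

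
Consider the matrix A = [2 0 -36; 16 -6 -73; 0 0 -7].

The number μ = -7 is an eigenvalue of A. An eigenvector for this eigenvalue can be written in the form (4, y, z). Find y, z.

9, 1

We need (A + 7I)v = 0.
A + 7I = [[9, 0, -36], [16, 1, -73], [0, 0, 0]].
Row 1: (9)·4 + (0)·y + (-36)·z = 0
Row 2: (16)·4 + (1)·y + (-73)·z = 0
Row 3: (0)·4 + (0)·y + (0)·z = 0
Solving gives y = 9, z = 1.
Check: A·(4, 9, 1) = (-28, -63, -7) = -7·(4, 9, 1).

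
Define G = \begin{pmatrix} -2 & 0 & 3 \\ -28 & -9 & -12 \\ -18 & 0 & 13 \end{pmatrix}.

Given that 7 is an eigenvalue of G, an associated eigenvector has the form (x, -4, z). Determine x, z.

1, 3

We need (G - 7I)v = 0.
G - 7I = [[-9, 0, 3], [-28, -16, -12], [-18, 0, 6]].
Row 1: (-9)·x + (0)·-4 + (3)·z = 0
Row 2: (-28)·x + (-16)·-4 + (-12)·z = 0
Row 3: (-18)·x + (0)·-4 + (6)·z = 0
Solving gives x = 1, z = 3.
Check: G·(1, -4, 3) = (7, -28, 21) = 7·(1, -4, 3).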